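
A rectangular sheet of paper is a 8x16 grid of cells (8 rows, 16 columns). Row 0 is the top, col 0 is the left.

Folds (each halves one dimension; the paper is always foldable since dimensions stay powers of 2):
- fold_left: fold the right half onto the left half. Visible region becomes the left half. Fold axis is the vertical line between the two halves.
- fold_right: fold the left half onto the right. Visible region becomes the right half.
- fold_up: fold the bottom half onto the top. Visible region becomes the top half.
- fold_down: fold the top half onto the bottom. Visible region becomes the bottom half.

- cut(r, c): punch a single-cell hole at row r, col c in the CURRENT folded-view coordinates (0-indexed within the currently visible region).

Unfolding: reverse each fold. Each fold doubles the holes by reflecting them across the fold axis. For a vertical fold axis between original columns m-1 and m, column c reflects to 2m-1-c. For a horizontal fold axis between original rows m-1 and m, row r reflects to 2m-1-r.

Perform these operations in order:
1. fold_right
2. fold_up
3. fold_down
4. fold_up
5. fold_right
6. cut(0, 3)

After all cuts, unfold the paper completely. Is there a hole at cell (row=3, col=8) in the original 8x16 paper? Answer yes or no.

Op 1 fold_right: fold axis v@8; visible region now rows[0,8) x cols[8,16) = 8x8
Op 2 fold_up: fold axis h@4; visible region now rows[0,4) x cols[8,16) = 4x8
Op 3 fold_down: fold axis h@2; visible region now rows[2,4) x cols[8,16) = 2x8
Op 4 fold_up: fold axis h@3; visible region now rows[2,3) x cols[8,16) = 1x8
Op 5 fold_right: fold axis v@12; visible region now rows[2,3) x cols[12,16) = 1x4
Op 6 cut(0, 3): punch at orig (2,15); cuts so far [(2, 15)]; region rows[2,3) x cols[12,16) = 1x4
Unfold 1 (reflect across v@12): 2 holes -> [(2, 8), (2, 15)]
Unfold 2 (reflect across h@3): 4 holes -> [(2, 8), (2, 15), (3, 8), (3, 15)]
Unfold 3 (reflect across h@2): 8 holes -> [(0, 8), (0, 15), (1, 8), (1, 15), (2, 8), (2, 15), (3, 8), (3, 15)]
Unfold 4 (reflect across h@4): 16 holes -> [(0, 8), (0, 15), (1, 8), (1, 15), (2, 8), (2, 15), (3, 8), (3, 15), (4, 8), (4, 15), (5, 8), (5, 15), (6, 8), (6, 15), (7, 8), (7, 15)]
Unfold 5 (reflect across v@8): 32 holes -> [(0, 0), (0, 7), (0, 8), (0, 15), (1, 0), (1, 7), (1, 8), (1, 15), (2, 0), (2, 7), (2, 8), (2, 15), (3, 0), (3, 7), (3, 8), (3, 15), (4, 0), (4, 7), (4, 8), (4, 15), (5, 0), (5, 7), (5, 8), (5, 15), (6, 0), (6, 7), (6, 8), (6, 15), (7, 0), (7, 7), (7, 8), (7, 15)]
Holes: [(0, 0), (0, 7), (0, 8), (0, 15), (1, 0), (1, 7), (1, 8), (1, 15), (2, 0), (2, 7), (2, 8), (2, 15), (3, 0), (3, 7), (3, 8), (3, 15), (4, 0), (4, 7), (4, 8), (4, 15), (5, 0), (5, 7), (5, 8), (5, 15), (6, 0), (6, 7), (6, 8), (6, 15), (7, 0), (7, 7), (7, 8), (7, 15)]

Answer: yes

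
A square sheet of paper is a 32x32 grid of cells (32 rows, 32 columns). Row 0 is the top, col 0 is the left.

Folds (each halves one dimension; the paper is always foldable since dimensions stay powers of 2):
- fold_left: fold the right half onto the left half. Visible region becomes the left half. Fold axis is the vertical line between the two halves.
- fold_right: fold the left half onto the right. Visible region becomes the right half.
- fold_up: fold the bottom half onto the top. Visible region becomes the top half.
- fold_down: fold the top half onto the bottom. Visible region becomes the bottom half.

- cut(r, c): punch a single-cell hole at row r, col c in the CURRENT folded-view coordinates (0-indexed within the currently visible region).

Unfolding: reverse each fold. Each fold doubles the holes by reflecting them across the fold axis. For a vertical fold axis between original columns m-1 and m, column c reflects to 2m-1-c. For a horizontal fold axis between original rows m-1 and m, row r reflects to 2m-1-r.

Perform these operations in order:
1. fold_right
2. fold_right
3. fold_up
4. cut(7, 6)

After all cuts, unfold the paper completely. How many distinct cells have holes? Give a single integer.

Answer: 8

Derivation:
Op 1 fold_right: fold axis v@16; visible region now rows[0,32) x cols[16,32) = 32x16
Op 2 fold_right: fold axis v@24; visible region now rows[0,32) x cols[24,32) = 32x8
Op 3 fold_up: fold axis h@16; visible region now rows[0,16) x cols[24,32) = 16x8
Op 4 cut(7, 6): punch at orig (7,30); cuts so far [(7, 30)]; region rows[0,16) x cols[24,32) = 16x8
Unfold 1 (reflect across h@16): 2 holes -> [(7, 30), (24, 30)]
Unfold 2 (reflect across v@24): 4 holes -> [(7, 17), (7, 30), (24, 17), (24, 30)]
Unfold 3 (reflect across v@16): 8 holes -> [(7, 1), (7, 14), (7, 17), (7, 30), (24, 1), (24, 14), (24, 17), (24, 30)]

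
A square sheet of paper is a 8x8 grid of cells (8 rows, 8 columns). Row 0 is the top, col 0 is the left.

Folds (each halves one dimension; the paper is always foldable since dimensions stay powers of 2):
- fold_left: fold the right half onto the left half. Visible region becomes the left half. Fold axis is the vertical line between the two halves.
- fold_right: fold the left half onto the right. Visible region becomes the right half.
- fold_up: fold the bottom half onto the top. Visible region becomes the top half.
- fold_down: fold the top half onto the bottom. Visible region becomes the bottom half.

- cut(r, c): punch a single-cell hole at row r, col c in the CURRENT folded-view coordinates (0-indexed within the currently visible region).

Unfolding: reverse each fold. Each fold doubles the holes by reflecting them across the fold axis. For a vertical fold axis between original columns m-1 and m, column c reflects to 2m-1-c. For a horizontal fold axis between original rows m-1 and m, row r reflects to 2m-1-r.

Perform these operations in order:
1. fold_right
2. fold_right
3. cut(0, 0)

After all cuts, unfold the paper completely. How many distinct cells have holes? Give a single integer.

Answer: 4

Derivation:
Op 1 fold_right: fold axis v@4; visible region now rows[0,8) x cols[4,8) = 8x4
Op 2 fold_right: fold axis v@6; visible region now rows[0,8) x cols[6,8) = 8x2
Op 3 cut(0, 0): punch at orig (0,6); cuts so far [(0, 6)]; region rows[0,8) x cols[6,8) = 8x2
Unfold 1 (reflect across v@6): 2 holes -> [(0, 5), (0, 6)]
Unfold 2 (reflect across v@4): 4 holes -> [(0, 1), (0, 2), (0, 5), (0, 6)]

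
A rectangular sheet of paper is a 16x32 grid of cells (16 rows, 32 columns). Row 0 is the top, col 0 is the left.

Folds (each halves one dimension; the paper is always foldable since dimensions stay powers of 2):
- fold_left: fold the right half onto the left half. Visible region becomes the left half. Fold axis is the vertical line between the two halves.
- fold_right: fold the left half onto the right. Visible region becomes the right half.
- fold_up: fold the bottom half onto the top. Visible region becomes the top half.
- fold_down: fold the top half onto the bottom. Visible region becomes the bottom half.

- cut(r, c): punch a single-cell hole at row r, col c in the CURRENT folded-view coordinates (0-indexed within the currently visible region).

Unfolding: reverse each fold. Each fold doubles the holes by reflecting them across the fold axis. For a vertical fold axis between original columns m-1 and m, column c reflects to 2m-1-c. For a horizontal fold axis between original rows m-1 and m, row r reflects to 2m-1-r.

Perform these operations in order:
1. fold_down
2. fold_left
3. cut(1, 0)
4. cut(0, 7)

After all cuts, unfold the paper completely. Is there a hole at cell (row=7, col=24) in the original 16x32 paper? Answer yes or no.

Answer: yes

Derivation:
Op 1 fold_down: fold axis h@8; visible region now rows[8,16) x cols[0,32) = 8x32
Op 2 fold_left: fold axis v@16; visible region now rows[8,16) x cols[0,16) = 8x16
Op 3 cut(1, 0): punch at orig (9,0); cuts so far [(9, 0)]; region rows[8,16) x cols[0,16) = 8x16
Op 4 cut(0, 7): punch at orig (8,7); cuts so far [(8, 7), (9, 0)]; region rows[8,16) x cols[0,16) = 8x16
Unfold 1 (reflect across v@16): 4 holes -> [(8, 7), (8, 24), (9, 0), (9, 31)]
Unfold 2 (reflect across h@8): 8 holes -> [(6, 0), (6, 31), (7, 7), (7, 24), (8, 7), (8, 24), (9, 0), (9, 31)]
Holes: [(6, 0), (6, 31), (7, 7), (7, 24), (8, 7), (8, 24), (9, 0), (9, 31)]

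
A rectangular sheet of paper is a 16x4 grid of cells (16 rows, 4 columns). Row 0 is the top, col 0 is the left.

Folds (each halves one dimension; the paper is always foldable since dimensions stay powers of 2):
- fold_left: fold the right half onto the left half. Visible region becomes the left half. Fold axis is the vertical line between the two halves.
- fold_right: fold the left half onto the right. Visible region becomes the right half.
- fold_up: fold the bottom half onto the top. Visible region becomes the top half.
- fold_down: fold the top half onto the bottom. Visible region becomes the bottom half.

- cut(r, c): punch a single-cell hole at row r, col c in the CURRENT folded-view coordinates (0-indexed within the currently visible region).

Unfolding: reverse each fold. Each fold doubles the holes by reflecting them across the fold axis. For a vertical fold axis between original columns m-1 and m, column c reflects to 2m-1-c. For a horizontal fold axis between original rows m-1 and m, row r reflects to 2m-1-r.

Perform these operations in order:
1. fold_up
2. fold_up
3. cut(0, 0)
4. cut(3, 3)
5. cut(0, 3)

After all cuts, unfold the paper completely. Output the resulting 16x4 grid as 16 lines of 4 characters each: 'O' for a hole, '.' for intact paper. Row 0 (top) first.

Op 1 fold_up: fold axis h@8; visible region now rows[0,8) x cols[0,4) = 8x4
Op 2 fold_up: fold axis h@4; visible region now rows[0,4) x cols[0,4) = 4x4
Op 3 cut(0, 0): punch at orig (0,0); cuts so far [(0, 0)]; region rows[0,4) x cols[0,4) = 4x4
Op 4 cut(3, 3): punch at orig (3,3); cuts so far [(0, 0), (3, 3)]; region rows[0,4) x cols[0,4) = 4x4
Op 5 cut(0, 3): punch at orig (0,3); cuts so far [(0, 0), (0, 3), (3, 3)]; region rows[0,4) x cols[0,4) = 4x4
Unfold 1 (reflect across h@4): 6 holes -> [(0, 0), (0, 3), (3, 3), (4, 3), (7, 0), (7, 3)]
Unfold 2 (reflect across h@8): 12 holes -> [(0, 0), (0, 3), (3, 3), (4, 3), (7, 0), (7, 3), (8, 0), (8, 3), (11, 3), (12, 3), (15, 0), (15, 3)]

Answer: O..O
....
....
...O
...O
....
....
O..O
O..O
....
....
...O
...O
....
....
O..O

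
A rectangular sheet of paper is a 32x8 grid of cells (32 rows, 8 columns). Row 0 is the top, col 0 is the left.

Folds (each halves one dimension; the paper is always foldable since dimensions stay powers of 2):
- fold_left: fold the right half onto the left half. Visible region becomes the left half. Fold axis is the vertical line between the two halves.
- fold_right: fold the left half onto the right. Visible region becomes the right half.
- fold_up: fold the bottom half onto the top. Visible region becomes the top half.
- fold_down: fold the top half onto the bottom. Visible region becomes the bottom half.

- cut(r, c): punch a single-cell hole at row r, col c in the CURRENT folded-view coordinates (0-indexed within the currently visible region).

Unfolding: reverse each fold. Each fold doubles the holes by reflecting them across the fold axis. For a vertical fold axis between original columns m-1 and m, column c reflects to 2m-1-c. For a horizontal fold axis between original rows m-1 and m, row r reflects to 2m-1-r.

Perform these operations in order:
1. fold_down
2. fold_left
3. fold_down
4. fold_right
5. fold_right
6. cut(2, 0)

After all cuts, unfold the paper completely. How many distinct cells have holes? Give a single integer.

Answer: 32

Derivation:
Op 1 fold_down: fold axis h@16; visible region now rows[16,32) x cols[0,8) = 16x8
Op 2 fold_left: fold axis v@4; visible region now rows[16,32) x cols[0,4) = 16x4
Op 3 fold_down: fold axis h@24; visible region now rows[24,32) x cols[0,4) = 8x4
Op 4 fold_right: fold axis v@2; visible region now rows[24,32) x cols[2,4) = 8x2
Op 5 fold_right: fold axis v@3; visible region now rows[24,32) x cols[3,4) = 8x1
Op 6 cut(2, 0): punch at orig (26,3); cuts so far [(26, 3)]; region rows[24,32) x cols[3,4) = 8x1
Unfold 1 (reflect across v@3): 2 holes -> [(26, 2), (26, 3)]
Unfold 2 (reflect across v@2): 4 holes -> [(26, 0), (26, 1), (26, 2), (26, 3)]
Unfold 3 (reflect across h@24): 8 holes -> [(21, 0), (21, 1), (21, 2), (21, 3), (26, 0), (26, 1), (26, 2), (26, 3)]
Unfold 4 (reflect across v@4): 16 holes -> [(21, 0), (21, 1), (21, 2), (21, 3), (21, 4), (21, 5), (21, 6), (21, 7), (26, 0), (26, 1), (26, 2), (26, 3), (26, 4), (26, 5), (26, 6), (26, 7)]
Unfold 5 (reflect across h@16): 32 holes -> [(5, 0), (5, 1), (5, 2), (5, 3), (5, 4), (5, 5), (5, 6), (5, 7), (10, 0), (10, 1), (10, 2), (10, 3), (10, 4), (10, 5), (10, 6), (10, 7), (21, 0), (21, 1), (21, 2), (21, 3), (21, 4), (21, 5), (21, 6), (21, 7), (26, 0), (26, 1), (26, 2), (26, 3), (26, 4), (26, 5), (26, 6), (26, 7)]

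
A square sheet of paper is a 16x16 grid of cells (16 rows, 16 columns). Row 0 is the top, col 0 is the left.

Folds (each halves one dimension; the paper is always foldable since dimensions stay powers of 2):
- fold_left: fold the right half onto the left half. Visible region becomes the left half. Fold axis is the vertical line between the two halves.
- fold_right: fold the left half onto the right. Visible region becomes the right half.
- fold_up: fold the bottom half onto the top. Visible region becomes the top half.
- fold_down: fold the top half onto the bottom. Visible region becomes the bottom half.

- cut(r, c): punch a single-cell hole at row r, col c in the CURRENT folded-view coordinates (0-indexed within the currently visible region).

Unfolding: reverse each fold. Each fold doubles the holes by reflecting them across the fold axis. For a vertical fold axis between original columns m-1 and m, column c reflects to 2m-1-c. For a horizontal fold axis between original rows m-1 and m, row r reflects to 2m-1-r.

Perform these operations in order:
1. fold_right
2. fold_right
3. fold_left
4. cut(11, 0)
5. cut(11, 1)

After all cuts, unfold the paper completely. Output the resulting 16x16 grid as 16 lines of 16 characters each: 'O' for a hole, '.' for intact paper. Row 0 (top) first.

Op 1 fold_right: fold axis v@8; visible region now rows[0,16) x cols[8,16) = 16x8
Op 2 fold_right: fold axis v@12; visible region now rows[0,16) x cols[12,16) = 16x4
Op 3 fold_left: fold axis v@14; visible region now rows[0,16) x cols[12,14) = 16x2
Op 4 cut(11, 0): punch at orig (11,12); cuts so far [(11, 12)]; region rows[0,16) x cols[12,14) = 16x2
Op 5 cut(11, 1): punch at orig (11,13); cuts so far [(11, 12), (11, 13)]; region rows[0,16) x cols[12,14) = 16x2
Unfold 1 (reflect across v@14): 4 holes -> [(11, 12), (11, 13), (11, 14), (11, 15)]
Unfold 2 (reflect across v@12): 8 holes -> [(11, 8), (11, 9), (11, 10), (11, 11), (11, 12), (11, 13), (11, 14), (11, 15)]
Unfold 3 (reflect across v@8): 16 holes -> [(11, 0), (11, 1), (11, 2), (11, 3), (11, 4), (11, 5), (11, 6), (11, 7), (11, 8), (11, 9), (11, 10), (11, 11), (11, 12), (11, 13), (11, 14), (11, 15)]

Answer: ................
................
................
................
................
................
................
................
................
................
................
OOOOOOOOOOOOOOOO
................
................
................
................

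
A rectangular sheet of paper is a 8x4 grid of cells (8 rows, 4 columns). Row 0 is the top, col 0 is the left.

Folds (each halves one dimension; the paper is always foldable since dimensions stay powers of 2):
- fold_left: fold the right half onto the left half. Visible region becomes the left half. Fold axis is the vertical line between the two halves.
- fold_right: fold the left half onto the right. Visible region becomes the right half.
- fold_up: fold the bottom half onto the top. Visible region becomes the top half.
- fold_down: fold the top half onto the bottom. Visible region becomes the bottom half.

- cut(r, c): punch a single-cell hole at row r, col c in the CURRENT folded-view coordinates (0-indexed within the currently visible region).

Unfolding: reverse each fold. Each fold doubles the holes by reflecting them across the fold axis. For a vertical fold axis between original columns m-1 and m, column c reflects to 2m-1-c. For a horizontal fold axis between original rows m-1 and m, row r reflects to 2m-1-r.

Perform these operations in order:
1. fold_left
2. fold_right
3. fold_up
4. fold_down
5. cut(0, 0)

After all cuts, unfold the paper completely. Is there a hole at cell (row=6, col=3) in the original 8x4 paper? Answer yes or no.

Answer: yes

Derivation:
Op 1 fold_left: fold axis v@2; visible region now rows[0,8) x cols[0,2) = 8x2
Op 2 fold_right: fold axis v@1; visible region now rows[0,8) x cols[1,2) = 8x1
Op 3 fold_up: fold axis h@4; visible region now rows[0,4) x cols[1,2) = 4x1
Op 4 fold_down: fold axis h@2; visible region now rows[2,4) x cols[1,2) = 2x1
Op 5 cut(0, 0): punch at orig (2,1); cuts so far [(2, 1)]; region rows[2,4) x cols[1,2) = 2x1
Unfold 1 (reflect across h@2): 2 holes -> [(1, 1), (2, 1)]
Unfold 2 (reflect across h@4): 4 holes -> [(1, 1), (2, 1), (5, 1), (6, 1)]
Unfold 3 (reflect across v@1): 8 holes -> [(1, 0), (1, 1), (2, 0), (2, 1), (5, 0), (5, 1), (6, 0), (6, 1)]
Unfold 4 (reflect across v@2): 16 holes -> [(1, 0), (1, 1), (1, 2), (1, 3), (2, 0), (2, 1), (2, 2), (2, 3), (5, 0), (5, 1), (5, 2), (5, 3), (6, 0), (6, 1), (6, 2), (6, 3)]
Holes: [(1, 0), (1, 1), (1, 2), (1, 3), (2, 0), (2, 1), (2, 2), (2, 3), (5, 0), (5, 1), (5, 2), (5, 3), (6, 0), (6, 1), (6, 2), (6, 3)]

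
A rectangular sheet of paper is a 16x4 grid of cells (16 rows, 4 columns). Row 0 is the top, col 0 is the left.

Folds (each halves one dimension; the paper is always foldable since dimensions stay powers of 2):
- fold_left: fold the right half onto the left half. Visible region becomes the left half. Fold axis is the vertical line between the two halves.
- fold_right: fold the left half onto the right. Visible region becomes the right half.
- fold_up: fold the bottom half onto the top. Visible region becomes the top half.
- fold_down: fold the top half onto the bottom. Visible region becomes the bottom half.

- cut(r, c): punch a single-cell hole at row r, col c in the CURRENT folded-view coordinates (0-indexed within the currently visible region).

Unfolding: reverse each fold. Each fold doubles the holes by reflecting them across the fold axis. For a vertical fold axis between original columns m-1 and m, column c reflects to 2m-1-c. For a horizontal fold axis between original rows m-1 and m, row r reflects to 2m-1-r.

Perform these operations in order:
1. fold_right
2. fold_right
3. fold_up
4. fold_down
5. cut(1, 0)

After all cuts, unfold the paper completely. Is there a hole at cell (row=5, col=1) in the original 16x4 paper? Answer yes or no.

Op 1 fold_right: fold axis v@2; visible region now rows[0,16) x cols[2,4) = 16x2
Op 2 fold_right: fold axis v@3; visible region now rows[0,16) x cols[3,4) = 16x1
Op 3 fold_up: fold axis h@8; visible region now rows[0,8) x cols[3,4) = 8x1
Op 4 fold_down: fold axis h@4; visible region now rows[4,8) x cols[3,4) = 4x1
Op 5 cut(1, 0): punch at orig (5,3); cuts so far [(5, 3)]; region rows[4,8) x cols[3,4) = 4x1
Unfold 1 (reflect across h@4): 2 holes -> [(2, 3), (5, 3)]
Unfold 2 (reflect across h@8): 4 holes -> [(2, 3), (5, 3), (10, 3), (13, 3)]
Unfold 3 (reflect across v@3): 8 holes -> [(2, 2), (2, 3), (5, 2), (5, 3), (10, 2), (10, 3), (13, 2), (13, 3)]
Unfold 4 (reflect across v@2): 16 holes -> [(2, 0), (2, 1), (2, 2), (2, 3), (5, 0), (5, 1), (5, 2), (5, 3), (10, 0), (10, 1), (10, 2), (10, 3), (13, 0), (13, 1), (13, 2), (13, 3)]
Holes: [(2, 0), (2, 1), (2, 2), (2, 3), (5, 0), (5, 1), (5, 2), (5, 3), (10, 0), (10, 1), (10, 2), (10, 3), (13, 0), (13, 1), (13, 2), (13, 3)]

Answer: yes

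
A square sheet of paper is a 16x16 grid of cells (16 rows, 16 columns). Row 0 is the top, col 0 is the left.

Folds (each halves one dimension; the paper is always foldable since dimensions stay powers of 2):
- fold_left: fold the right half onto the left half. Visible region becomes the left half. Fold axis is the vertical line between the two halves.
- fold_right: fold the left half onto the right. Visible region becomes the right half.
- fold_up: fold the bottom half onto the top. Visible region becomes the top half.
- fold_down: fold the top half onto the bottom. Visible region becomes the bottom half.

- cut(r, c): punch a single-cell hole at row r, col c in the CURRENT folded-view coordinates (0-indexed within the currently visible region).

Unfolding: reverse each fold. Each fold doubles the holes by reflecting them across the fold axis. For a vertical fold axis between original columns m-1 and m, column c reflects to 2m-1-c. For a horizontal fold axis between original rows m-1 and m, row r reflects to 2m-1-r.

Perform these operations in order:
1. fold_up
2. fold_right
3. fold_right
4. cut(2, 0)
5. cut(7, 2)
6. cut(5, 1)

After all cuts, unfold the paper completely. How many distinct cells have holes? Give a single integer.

Answer: 24

Derivation:
Op 1 fold_up: fold axis h@8; visible region now rows[0,8) x cols[0,16) = 8x16
Op 2 fold_right: fold axis v@8; visible region now rows[0,8) x cols[8,16) = 8x8
Op 3 fold_right: fold axis v@12; visible region now rows[0,8) x cols[12,16) = 8x4
Op 4 cut(2, 0): punch at orig (2,12); cuts so far [(2, 12)]; region rows[0,8) x cols[12,16) = 8x4
Op 5 cut(7, 2): punch at orig (7,14); cuts so far [(2, 12), (7, 14)]; region rows[0,8) x cols[12,16) = 8x4
Op 6 cut(5, 1): punch at orig (5,13); cuts so far [(2, 12), (5, 13), (7, 14)]; region rows[0,8) x cols[12,16) = 8x4
Unfold 1 (reflect across v@12): 6 holes -> [(2, 11), (2, 12), (5, 10), (5, 13), (7, 9), (7, 14)]
Unfold 2 (reflect across v@8): 12 holes -> [(2, 3), (2, 4), (2, 11), (2, 12), (5, 2), (5, 5), (5, 10), (5, 13), (7, 1), (7, 6), (7, 9), (7, 14)]
Unfold 3 (reflect across h@8): 24 holes -> [(2, 3), (2, 4), (2, 11), (2, 12), (5, 2), (5, 5), (5, 10), (5, 13), (7, 1), (7, 6), (7, 9), (7, 14), (8, 1), (8, 6), (8, 9), (8, 14), (10, 2), (10, 5), (10, 10), (10, 13), (13, 3), (13, 4), (13, 11), (13, 12)]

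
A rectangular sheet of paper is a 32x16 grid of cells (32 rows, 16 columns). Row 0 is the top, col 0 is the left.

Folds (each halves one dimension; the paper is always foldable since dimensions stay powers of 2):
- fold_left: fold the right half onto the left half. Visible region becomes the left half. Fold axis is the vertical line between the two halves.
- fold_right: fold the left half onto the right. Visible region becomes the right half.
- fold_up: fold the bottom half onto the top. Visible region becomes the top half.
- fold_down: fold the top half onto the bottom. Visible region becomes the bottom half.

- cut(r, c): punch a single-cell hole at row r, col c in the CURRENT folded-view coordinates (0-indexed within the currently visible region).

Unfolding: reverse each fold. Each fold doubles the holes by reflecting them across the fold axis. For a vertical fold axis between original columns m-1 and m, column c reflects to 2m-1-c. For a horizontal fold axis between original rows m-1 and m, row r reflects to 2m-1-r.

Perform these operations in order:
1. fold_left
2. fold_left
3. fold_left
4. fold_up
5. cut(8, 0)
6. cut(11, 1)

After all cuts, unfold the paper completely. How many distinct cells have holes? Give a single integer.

Answer: 32

Derivation:
Op 1 fold_left: fold axis v@8; visible region now rows[0,32) x cols[0,8) = 32x8
Op 2 fold_left: fold axis v@4; visible region now rows[0,32) x cols[0,4) = 32x4
Op 3 fold_left: fold axis v@2; visible region now rows[0,32) x cols[0,2) = 32x2
Op 4 fold_up: fold axis h@16; visible region now rows[0,16) x cols[0,2) = 16x2
Op 5 cut(8, 0): punch at orig (8,0); cuts so far [(8, 0)]; region rows[0,16) x cols[0,2) = 16x2
Op 6 cut(11, 1): punch at orig (11,1); cuts so far [(8, 0), (11, 1)]; region rows[0,16) x cols[0,2) = 16x2
Unfold 1 (reflect across h@16): 4 holes -> [(8, 0), (11, 1), (20, 1), (23, 0)]
Unfold 2 (reflect across v@2): 8 holes -> [(8, 0), (8, 3), (11, 1), (11, 2), (20, 1), (20, 2), (23, 0), (23, 3)]
Unfold 3 (reflect across v@4): 16 holes -> [(8, 0), (8, 3), (8, 4), (8, 7), (11, 1), (11, 2), (11, 5), (11, 6), (20, 1), (20, 2), (20, 5), (20, 6), (23, 0), (23, 3), (23, 4), (23, 7)]
Unfold 4 (reflect across v@8): 32 holes -> [(8, 0), (8, 3), (8, 4), (8, 7), (8, 8), (8, 11), (8, 12), (8, 15), (11, 1), (11, 2), (11, 5), (11, 6), (11, 9), (11, 10), (11, 13), (11, 14), (20, 1), (20, 2), (20, 5), (20, 6), (20, 9), (20, 10), (20, 13), (20, 14), (23, 0), (23, 3), (23, 4), (23, 7), (23, 8), (23, 11), (23, 12), (23, 15)]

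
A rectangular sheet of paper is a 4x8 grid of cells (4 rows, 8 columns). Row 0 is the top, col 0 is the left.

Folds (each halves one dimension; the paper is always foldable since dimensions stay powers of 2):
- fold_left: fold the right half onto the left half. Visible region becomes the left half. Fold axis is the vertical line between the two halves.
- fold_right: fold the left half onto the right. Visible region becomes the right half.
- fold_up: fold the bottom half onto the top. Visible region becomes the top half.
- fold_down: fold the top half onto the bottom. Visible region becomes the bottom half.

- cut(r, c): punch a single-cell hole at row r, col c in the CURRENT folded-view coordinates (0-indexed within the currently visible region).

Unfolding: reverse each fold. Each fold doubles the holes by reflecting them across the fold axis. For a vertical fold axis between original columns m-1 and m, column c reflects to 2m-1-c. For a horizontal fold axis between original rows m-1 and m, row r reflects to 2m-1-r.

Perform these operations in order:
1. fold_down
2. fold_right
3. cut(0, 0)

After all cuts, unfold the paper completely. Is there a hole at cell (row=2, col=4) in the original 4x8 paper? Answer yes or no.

Op 1 fold_down: fold axis h@2; visible region now rows[2,4) x cols[0,8) = 2x8
Op 2 fold_right: fold axis v@4; visible region now rows[2,4) x cols[4,8) = 2x4
Op 3 cut(0, 0): punch at orig (2,4); cuts so far [(2, 4)]; region rows[2,4) x cols[4,8) = 2x4
Unfold 1 (reflect across v@4): 2 holes -> [(2, 3), (2, 4)]
Unfold 2 (reflect across h@2): 4 holes -> [(1, 3), (1, 4), (2, 3), (2, 4)]
Holes: [(1, 3), (1, 4), (2, 3), (2, 4)]

Answer: yes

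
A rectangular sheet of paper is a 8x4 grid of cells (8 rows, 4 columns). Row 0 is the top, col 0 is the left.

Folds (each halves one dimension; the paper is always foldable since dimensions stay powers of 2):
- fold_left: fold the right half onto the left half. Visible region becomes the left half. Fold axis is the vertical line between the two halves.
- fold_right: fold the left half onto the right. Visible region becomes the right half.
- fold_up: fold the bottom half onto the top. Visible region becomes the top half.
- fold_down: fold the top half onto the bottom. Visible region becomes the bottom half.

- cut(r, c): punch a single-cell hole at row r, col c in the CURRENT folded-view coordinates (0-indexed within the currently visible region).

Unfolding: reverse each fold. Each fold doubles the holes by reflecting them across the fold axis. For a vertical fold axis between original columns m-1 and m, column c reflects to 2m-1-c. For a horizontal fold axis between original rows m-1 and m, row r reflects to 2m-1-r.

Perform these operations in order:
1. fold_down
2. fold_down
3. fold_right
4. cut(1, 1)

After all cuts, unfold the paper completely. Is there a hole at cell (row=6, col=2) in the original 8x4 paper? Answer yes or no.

Op 1 fold_down: fold axis h@4; visible region now rows[4,8) x cols[0,4) = 4x4
Op 2 fold_down: fold axis h@6; visible region now rows[6,8) x cols[0,4) = 2x4
Op 3 fold_right: fold axis v@2; visible region now rows[6,8) x cols[2,4) = 2x2
Op 4 cut(1, 1): punch at orig (7,3); cuts so far [(7, 3)]; region rows[6,8) x cols[2,4) = 2x2
Unfold 1 (reflect across v@2): 2 holes -> [(7, 0), (7, 3)]
Unfold 2 (reflect across h@6): 4 holes -> [(4, 0), (4, 3), (7, 0), (7, 3)]
Unfold 3 (reflect across h@4): 8 holes -> [(0, 0), (0, 3), (3, 0), (3, 3), (4, 0), (4, 3), (7, 0), (7, 3)]
Holes: [(0, 0), (0, 3), (3, 0), (3, 3), (4, 0), (4, 3), (7, 0), (7, 3)]

Answer: no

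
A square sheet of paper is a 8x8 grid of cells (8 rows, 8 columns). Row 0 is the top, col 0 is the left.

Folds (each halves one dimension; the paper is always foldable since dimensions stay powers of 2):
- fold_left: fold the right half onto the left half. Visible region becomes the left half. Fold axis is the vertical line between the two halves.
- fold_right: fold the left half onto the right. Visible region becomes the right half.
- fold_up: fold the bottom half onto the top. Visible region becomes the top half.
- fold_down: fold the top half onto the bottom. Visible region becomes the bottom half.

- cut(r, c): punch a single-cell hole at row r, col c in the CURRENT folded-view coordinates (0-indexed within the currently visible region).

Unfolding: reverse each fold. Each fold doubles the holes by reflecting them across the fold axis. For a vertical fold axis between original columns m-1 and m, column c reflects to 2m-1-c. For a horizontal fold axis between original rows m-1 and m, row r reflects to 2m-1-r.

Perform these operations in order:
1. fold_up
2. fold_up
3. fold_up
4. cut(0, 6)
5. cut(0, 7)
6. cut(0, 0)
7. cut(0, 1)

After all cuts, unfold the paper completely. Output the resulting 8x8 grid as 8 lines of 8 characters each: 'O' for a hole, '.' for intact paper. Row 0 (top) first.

Op 1 fold_up: fold axis h@4; visible region now rows[0,4) x cols[0,8) = 4x8
Op 2 fold_up: fold axis h@2; visible region now rows[0,2) x cols[0,8) = 2x8
Op 3 fold_up: fold axis h@1; visible region now rows[0,1) x cols[0,8) = 1x8
Op 4 cut(0, 6): punch at orig (0,6); cuts so far [(0, 6)]; region rows[0,1) x cols[0,8) = 1x8
Op 5 cut(0, 7): punch at orig (0,7); cuts so far [(0, 6), (0, 7)]; region rows[0,1) x cols[0,8) = 1x8
Op 6 cut(0, 0): punch at orig (0,0); cuts so far [(0, 0), (0, 6), (0, 7)]; region rows[0,1) x cols[0,8) = 1x8
Op 7 cut(0, 1): punch at orig (0,1); cuts so far [(0, 0), (0, 1), (0, 6), (0, 7)]; region rows[0,1) x cols[0,8) = 1x8
Unfold 1 (reflect across h@1): 8 holes -> [(0, 0), (0, 1), (0, 6), (0, 7), (1, 0), (1, 1), (1, 6), (1, 7)]
Unfold 2 (reflect across h@2): 16 holes -> [(0, 0), (0, 1), (0, 6), (0, 7), (1, 0), (1, 1), (1, 6), (1, 7), (2, 0), (2, 1), (2, 6), (2, 7), (3, 0), (3, 1), (3, 6), (3, 7)]
Unfold 3 (reflect across h@4): 32 holes -> [(0, 0), (0, 1), (0, 6), (0, 7), (1, 0), (1, 1), (1, 6), (1, 7), (2, 0), (2, 1), (2, 6), (2, 7), (3, 0), (3, 1), (3, 6), (3, 7), (4, 0), (4, 1), (4, 6), (4, 7), (5, 0), (5, 1), (5, 6), (5, 7), (6, 0), (6, 1), (6, 6), (6, 7), (7, 0), (7, 1), (7, 6), (7, 7)]

Answer: OO....OO
OO....OO
OO....OO
OO....OO
OO....OO
OO....OO
OO....OO
OO....OO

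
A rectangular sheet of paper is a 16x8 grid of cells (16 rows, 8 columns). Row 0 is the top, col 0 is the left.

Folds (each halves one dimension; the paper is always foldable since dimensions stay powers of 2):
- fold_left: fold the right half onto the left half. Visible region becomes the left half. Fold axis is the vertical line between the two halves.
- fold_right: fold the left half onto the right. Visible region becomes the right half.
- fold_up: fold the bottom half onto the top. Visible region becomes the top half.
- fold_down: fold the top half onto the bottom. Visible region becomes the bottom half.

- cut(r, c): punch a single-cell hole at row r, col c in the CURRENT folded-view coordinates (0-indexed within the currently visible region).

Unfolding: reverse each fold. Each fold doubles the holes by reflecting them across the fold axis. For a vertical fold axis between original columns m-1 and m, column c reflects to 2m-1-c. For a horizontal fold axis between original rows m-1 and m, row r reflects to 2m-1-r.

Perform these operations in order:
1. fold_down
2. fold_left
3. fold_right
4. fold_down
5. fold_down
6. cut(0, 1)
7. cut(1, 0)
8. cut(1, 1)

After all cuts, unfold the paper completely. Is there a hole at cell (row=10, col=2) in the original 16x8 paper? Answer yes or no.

Answer: no

Derivation:
Op 1 fold_down: fold axis h@8; visible region now rows[8,16) x cols[0,8) = 8x8
Op 2 fold_left: fold axis v@4; visible region now rows[8,16) x cols[0,4) = 8x4
Op 3 fold_right: fold axis v@2; visible region now rows[8,16) x cols[2,4) = 8x2
Op 4 fold_down: fold axis h@12; visible region now rows[12,16) x cols[2,4) = 4x2
Op 5 fold_down: fold axis h@14; visible region now rows[14,16) x cols[2,4) = 2x2
Op 6 cut(0, 1): punch at orig (14,3); cuts so far [(14, 3)]; region rows[14,16) x cols[2,4) = 2x2
Op 7 cut(1, 0): punch at orig (15,2); cuts so far [(14, 3), (15, 2)]; region rows[14,16) x cols[2,4) = 2x2
Op 8 cut(1, 1): punch at orig (15,3); cuts so far [(14, 3), (15, 2), (15, 3)]; region rows[14,16) x cols[2,4) = 2x2
Unfold 1 (reflect across h@14): 6 holes -> [(12, 2), (12, 3), (13, 3), (14, 3), (15, 2), (15, 3)]
Unfold 2 (reflect across h@12): 12 holes -> [(8, 2), (8, 3), (9, 3), (10, 3), (11, 2), (11, 3), (12, 2), (12, 3), (13, 3), (14, 3), (15, 2), (15, 3)]
Unfold 3 (reflect across v@2): 24 holes -> [(8, 0), (8, 1), (8, 2), (8, 3), (9, 0), (9, 3), (10, 0), (10, 3), (11, 0), (11, 1), (11, 2), (11, 3), (12, 0), (12, 1), (12, 2), (12, 3), (13, 0), (13, 3), (14, 0), (14, 3), (15, 0), (15, 1), (15, 2), (15, 3)]
Unfold 4 (reflect across v@4): 48 holes -> [(8, 0), (8, 1), (8, 2), (8, 3), (8, 4), (8, 5), (8, 6), (8, 7), (9, 0), (9, 3), (9, 4), (9, 7), (10, 0), (10, 3), (10, 4), (10, 7), (11, 0), (11, 1), (11, 2), (11, 3), (11, 4), (11, 5), (11, 6), (11, 7), (12, 0), (12, 1), (12, 2), (12, 3), (12, 4), (12, 5), (12, 6), (12, 7), (13, 0), (13, 3), (13, 4), (13, 7), (14, 0), (14, 3), (14, 4), (14, 7), (15, 0), (15, 1), (15, 2), (15, 3), (15, 4), (15, 5), (15, 6), (15, 7)]
Unfold 5 (reflect across h@8): 96 holes -> [(0, 0), (0, 1), (0, 2), (0, 3), (0, 4), (0, 5), (0, 6), (0, 7), (1, 0), (1, 3), (1, 4), (1, 7), (2, 0), (2, 3), (2, 4), (2, 7), (3, 0), (3, 1), (3, 2), (3, 3), (3, 4), (3, 5), (3, 6), (3, 7), (4, 0), (4, 1), (4, 2), (4, 3), (4, 4), (4, 5), (4, 6), (4, 7), (5, 0), (5, 3), (5, 4), (5, 7), (6, 0), (6, 3), (6, 4), (6, 7), (7, 0), (7, 1), (7, 2), (7, 3), (7, 4), (7, 5), (7, 6), (7, 7), (8, 0), (8, 1), (8, 2), (8, 3), (8, 4), (8, 5), (8, 6), (8, 7), (9, 0), (9, 3), (9, 4), (9, 7), (10, 0), (10, 3), (10, 4), (10, 7), (11, 0), (11, 1), (11, 2), (11, 3), (11, 4), (11, 5), (11, 6), (11, 7), (12, 0), (12, 1), (12, 2), (12, 3), (12, 4), (12, 5), (12, 6), (12, 7), (13, 0), (13, 3), (13, 4), (13, 7), (14, 0), (14, 3), (14, 4), (14, 7), (15, 0), (15, 1), (15, 2), (15, 3), (15, 4), (15, 5), (15, 6), (15, 7)]
Holes: [(0, 0), (0, 1), (0, 2), (0, 3), (0, 4), (0, 5), (0, 6), (0, 7), (1, 0), (1, 3), (1, 4), (1, 7), (2, 0), (2, 3), (2, 4), (2, 7), (3, 0), (3, 1), (3, 2), (3, 3), (3, 4), (3, 5), (3, 6), (3, 7), (4, 0), (4, 1), (4, 2), (4, 3), (4, 4), (4, 5), (4, 6), (4, 7), (5, 0), (5, 3), (5, 4), (5, 7), (6, 0), (6, 3), (6, 4), (6, 7), (7, 0), (7, 1), (7, 2), (7, 3), (7, 4), (7, 5), (7, 6), (7, 7), (8, 0), (8, 1), (8, 2), (8, 3), (8, 4), (8, 5), (8, 6), (8, 7), (9, 0), (9, 3), (9, 4), (9, 7), (10, 0), (10, 3), (10, 4), (10, 7), (11, 0), (11, 1), (11, 2), (11, 3), (11, 4), (11, 5), (11, 6), (11, 7), (12, 0), (12, 1), (12, 2), (12, 3), (12, 4), (12, 5), (12, 6), (12, 7), (13, 0), (13, 3), (13, 4), (13, 7), (14, 0), (14, 3), (14, 4), (14, 7), (15, 0), (15, 1), (15, 2), (15, 3), (15, 4), (15, 5), (15, 6), (15, 7)]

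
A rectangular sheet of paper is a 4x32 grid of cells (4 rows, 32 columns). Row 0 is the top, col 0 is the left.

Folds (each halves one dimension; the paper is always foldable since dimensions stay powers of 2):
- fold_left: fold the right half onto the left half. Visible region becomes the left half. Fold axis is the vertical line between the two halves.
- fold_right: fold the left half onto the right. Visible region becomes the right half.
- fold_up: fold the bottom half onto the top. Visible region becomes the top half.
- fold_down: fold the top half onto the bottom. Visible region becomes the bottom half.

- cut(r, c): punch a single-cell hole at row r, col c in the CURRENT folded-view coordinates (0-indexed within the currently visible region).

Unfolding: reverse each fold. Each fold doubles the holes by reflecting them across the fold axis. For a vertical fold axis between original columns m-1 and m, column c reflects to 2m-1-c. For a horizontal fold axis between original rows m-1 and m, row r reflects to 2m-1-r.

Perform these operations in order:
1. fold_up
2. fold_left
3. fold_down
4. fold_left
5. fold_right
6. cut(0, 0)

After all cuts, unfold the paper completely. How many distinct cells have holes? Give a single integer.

Answer: 32

Derivation:
Op 1 fold_up: fold axis h@2; visible region now rows[0,2) x cols[0,32) = 2x32
Op 2 fold_left: fold axis v@16; visible region now rows[0,2) x cols[0,16) = 2x16
Op 3 fold_down: fold axis h@1; visible region now rows[1,2) x cols[0,16) = 1x16
Op 4 fold_left: fold axis v@8; visible region now rows[1,2) x cols[0,8) = 1x8
Op 5 fold_right: fold axis v@4; visible region now rows[1,2) x cols[4,8) = 1x4
Op 6 cut(0, 0): punch at orig (1,4); cuts so far [(1, 4)]; region rows[1,2) x cols[4,8) = 1x4
Unfold 1 (reflect across v@4): 2 holes -> [(1, 3), (1, 4)]
Unfold 2 (reflect across v@8): 4 holes -> [(1, 3), (1, 4), (1, 11), (1, 12)]
Unfold 3 (reflect across h@1): 8 holes -> [(0, 3), (0, 4), (0, 11), (0, 12), (1, 3), (1, 4), (1, 11), (1, 12)]
Unfold 4 (reflect across v@16): 16 holes -> [(0, 3), (0, 4), (0, 11), (0, 12), (0, 19), (0, 20), (0, 27), (0, 28), (1, 3), (1, 4), (1, 11), (1, 12), (1, 19), (1, 20), (1, 27), (1, 28)]
Unfold 5 (reflect across h@2): 32 holes -> [(0, 3), (0, 4), (0, 11), (0, 12), (0, 19), (0, 20), (0, 27), (0, 28), (1, 3), (1, 4), (1, 11), (1, 12), (1, 19), (1, 20), (1, 27), (1, 28), (2, 3), (2, 4), (2, 11), (2, 12), (2, 19), (2, 20), (2, 27), (2, 28), (3, 3), (3, 4), (3, 11), (3, 12), (3, 19), (3, 20), (3, 27), (3, 28)]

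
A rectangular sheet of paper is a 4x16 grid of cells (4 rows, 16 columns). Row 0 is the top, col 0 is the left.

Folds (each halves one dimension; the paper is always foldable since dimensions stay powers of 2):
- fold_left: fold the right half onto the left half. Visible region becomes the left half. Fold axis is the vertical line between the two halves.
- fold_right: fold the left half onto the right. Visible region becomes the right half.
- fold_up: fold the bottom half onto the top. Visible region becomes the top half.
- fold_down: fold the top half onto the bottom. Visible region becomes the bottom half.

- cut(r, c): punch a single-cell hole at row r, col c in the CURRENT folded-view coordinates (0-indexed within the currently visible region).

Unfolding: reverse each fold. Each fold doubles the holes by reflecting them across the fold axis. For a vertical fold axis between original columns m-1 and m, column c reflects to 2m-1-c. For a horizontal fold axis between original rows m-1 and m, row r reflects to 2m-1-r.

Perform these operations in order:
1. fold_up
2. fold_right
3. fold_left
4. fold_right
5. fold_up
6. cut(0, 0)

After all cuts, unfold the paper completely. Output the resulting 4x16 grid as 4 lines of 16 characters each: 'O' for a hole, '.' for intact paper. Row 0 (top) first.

Answer: .OO..OO..OO..OO.
.OO..OO..OO..OO.
.OO..OO..OO..OO.
.OO..OO..OO..OO.

Derivation:
Op 1 fold_up: fold axis h@2; visible region now rows[0,2) x cols[0,16) = 2x16
Op 2 fold_right: fold axis v@8; visible region now rows[0,2) x cols[8,16) = 2x8
Op 3 fold_left: fold axis v@12; visible region now rows[0,2) x cols[8,12) = 2x4
Op 4 fold_right: fold axis v@10; visible region now rows[0,2) x cols[10,12) = 2x2
Op 5 fold_up: fold axis h@1; visible region now rows[0,1) x cols[10,12) = 1x2
Op 6 cut(0, 0): punch at orig (0,10); cuts so far [(0, 10)]; region rows[0,1) x cols[10,12) = 1x2
Unfold 1 (reflect across h@1): 2 holes -> [(0, 10), (1, 10)]
Unfold 2 (reflect across v@10): 4 holes -> [(0, 9), (0, 10), (1, 9), (1, 10)]
Unfold 3 (reflect across v@12): 8 holes -> [(0, 9), (0, 10), (0, 13), (0, 14), (1, 9), (1, 10), (1, 13), (1, 14)]
Unfold 4 (reflect across v@8): 16 holes -> [(0, 1), (0, 2), (0, 5), (0, 6), (0, 9), (0, 10), (0, 13), (0, 14), (1, 1), (1, 2), (1, 5), (1, 6), (1, 9), (1, 10), (1, 13), (1, 14)]
Unfold 5 (reflect across h@2): 32 holes -> [(0, 1), (0, 2), (0, 5), (0, 6), (0, 9), (0, 10), (0, 13), (0, 14), (1, 1), (1, 2), (1, 5), (1, 6), (1, 9), (1, 10), (1, 13), (1, 14), (2, 1), (2, 2), (2, 5), (2, 6), (2, 9), (2, 10), (2, 13), (2, 14), (3, 1), (3, 2), (3, 5), (3, 6), (3, 9), (3, 10), (3, 13), (3, 14)]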